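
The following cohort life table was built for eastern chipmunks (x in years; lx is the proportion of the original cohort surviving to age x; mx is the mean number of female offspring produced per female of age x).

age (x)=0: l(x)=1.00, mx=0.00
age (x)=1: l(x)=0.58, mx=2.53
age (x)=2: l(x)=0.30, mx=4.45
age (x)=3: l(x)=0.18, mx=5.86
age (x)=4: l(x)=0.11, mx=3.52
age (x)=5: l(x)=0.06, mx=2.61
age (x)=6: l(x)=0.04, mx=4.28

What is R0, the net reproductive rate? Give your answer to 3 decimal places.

lx·mx by age: 0, 1.4674, 1.335, 1.0548, 0.3872, 0.1566, 0.1712
R0 = Σ lx·mx = 4.5722 → 4.572

4.572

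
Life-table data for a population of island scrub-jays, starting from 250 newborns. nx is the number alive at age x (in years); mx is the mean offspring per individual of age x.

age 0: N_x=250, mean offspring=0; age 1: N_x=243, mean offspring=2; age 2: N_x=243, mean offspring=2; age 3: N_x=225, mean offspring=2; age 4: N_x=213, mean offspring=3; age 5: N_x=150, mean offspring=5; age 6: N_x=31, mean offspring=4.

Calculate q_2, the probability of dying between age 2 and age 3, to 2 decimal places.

lx = nx/n0 = nx/250: 1, 0.972, 0.972, 0.9, 0.852, 0.6, 0.124
q_2 = (l_2 − l_3) / l_2 = (0.972 − 0.9) / 0.972
     = 0.072 / 0.972 = 0.074074… → 0.07

0.07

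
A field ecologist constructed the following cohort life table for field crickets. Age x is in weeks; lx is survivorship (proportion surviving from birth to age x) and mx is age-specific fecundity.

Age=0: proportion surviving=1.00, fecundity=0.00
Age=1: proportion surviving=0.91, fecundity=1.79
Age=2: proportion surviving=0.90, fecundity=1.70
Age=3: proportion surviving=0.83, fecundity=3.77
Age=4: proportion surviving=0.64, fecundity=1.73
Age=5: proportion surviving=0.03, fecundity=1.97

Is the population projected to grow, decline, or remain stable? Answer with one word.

growing

R0 = Σ lx·mx = 0 + 1.6289 + 1.53 + 3.1291 + 1.1072 + 0.0591 = 7.4543
R0 > 1, so the population is growing.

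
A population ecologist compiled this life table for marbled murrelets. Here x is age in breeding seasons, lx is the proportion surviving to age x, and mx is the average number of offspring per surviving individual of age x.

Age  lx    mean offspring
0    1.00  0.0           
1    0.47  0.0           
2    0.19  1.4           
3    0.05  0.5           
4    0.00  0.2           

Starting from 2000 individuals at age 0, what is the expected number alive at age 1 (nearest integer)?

940

Expected survivors = N0 · l_1 = 2000 × 0.47 = 940 → 940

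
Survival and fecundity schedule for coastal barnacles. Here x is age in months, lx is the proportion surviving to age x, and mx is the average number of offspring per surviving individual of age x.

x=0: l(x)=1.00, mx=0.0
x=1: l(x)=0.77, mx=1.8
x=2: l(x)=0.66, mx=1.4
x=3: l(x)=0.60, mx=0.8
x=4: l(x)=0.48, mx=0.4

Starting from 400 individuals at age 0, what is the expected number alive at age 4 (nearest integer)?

Expected survivors = N0 · l_4 = 400 × 0.48 = 192 → 192

192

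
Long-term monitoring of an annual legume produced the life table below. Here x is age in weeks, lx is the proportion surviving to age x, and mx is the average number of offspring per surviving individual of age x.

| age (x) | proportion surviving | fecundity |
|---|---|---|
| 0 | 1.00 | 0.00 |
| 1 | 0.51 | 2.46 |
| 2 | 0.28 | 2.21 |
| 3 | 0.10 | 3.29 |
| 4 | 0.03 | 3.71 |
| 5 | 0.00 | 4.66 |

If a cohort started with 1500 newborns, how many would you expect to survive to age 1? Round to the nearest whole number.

Expected survivors = N0 · l_1 = 1500 × 0.51 = 765 → 765

765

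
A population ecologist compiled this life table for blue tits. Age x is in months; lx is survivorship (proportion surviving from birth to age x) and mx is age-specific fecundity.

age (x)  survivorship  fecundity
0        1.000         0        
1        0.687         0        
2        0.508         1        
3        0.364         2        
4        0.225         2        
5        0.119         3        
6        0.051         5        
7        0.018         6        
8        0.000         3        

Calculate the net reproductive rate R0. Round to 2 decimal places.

lx·mx by age: 0, 0, 0.508, 0.728, 0.45, 0.357, 0.255, 0.108, 0
R0 = Σ lx·mx = 2.406 → 2.41

2.41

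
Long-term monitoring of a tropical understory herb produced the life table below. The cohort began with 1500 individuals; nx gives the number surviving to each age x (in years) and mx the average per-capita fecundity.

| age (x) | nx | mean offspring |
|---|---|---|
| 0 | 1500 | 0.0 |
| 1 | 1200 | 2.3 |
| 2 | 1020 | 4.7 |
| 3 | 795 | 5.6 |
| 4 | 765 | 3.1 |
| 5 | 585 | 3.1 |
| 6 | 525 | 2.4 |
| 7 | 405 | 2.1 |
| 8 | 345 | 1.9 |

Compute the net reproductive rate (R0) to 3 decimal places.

12.638

lx = nx/n0 = nx/1500: 1, 0.8, 0.68, 0.53, 0.51, 0.39, 0.35, 0.27, 0.23
lx·mx by age: 0, 1.84, 3.196, 2.968, 1.581, 1.209, 0.84, 0.567, 0.437
R0 = Σ lx·mx = 12.638 → 12.638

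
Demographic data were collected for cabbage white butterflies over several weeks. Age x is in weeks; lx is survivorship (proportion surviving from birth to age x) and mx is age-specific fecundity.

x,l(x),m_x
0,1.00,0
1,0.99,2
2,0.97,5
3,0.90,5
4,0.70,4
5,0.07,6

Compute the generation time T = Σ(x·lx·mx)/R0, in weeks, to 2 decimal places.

lx·mx: 0, 1.98, 4.85, 4.5, 2.8, 0.42 → R0 = 14.55
x·lx·mx: 0, 1.98, 9.7, 13.5, 11.2, 2.1 → Σ = 38.48
T = 38.48 / 14.55 = 2.644674… → 2.64

2.64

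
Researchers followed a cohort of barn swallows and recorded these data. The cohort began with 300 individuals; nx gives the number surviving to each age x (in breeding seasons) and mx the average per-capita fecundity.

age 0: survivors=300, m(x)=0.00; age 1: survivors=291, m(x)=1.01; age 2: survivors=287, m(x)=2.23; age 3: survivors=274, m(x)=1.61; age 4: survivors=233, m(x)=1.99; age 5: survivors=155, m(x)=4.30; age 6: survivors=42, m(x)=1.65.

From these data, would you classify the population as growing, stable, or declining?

growing

lx = nx/n0 = nx/300: 1, 0.97, 0.95667…, 0.91333…, 0.77667…, 0.51667…, 0.14
R0 = Σ lx·mx = 0 + 0.9797 + 2.133367… + 1.470467… + 1.545567… + 2.221667… + 0.231 = 8.581767…
R0 > 1, so the population is growing.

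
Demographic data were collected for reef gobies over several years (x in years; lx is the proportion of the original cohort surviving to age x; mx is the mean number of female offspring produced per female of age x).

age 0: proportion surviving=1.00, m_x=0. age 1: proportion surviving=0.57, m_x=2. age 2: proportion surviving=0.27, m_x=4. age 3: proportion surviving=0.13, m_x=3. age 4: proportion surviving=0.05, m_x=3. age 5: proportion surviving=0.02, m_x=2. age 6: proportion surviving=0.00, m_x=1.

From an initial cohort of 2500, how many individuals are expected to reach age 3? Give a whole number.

Expected survivors = N0 · l_3 = 2500 × 0.13 = 325 → 325

325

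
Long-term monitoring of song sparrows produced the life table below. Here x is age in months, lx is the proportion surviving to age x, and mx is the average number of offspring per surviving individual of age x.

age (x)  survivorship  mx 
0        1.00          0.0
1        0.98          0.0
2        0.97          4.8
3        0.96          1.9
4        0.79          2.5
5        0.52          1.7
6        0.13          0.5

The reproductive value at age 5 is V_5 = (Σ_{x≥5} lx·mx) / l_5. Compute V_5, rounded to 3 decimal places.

lx·mx for x ≥ 5: 0.884, 0.065 → sum = 0.949
V_5 = 0.949 / l_5 = 0.949 / 0.52 = 1.825 → 1.825

1.825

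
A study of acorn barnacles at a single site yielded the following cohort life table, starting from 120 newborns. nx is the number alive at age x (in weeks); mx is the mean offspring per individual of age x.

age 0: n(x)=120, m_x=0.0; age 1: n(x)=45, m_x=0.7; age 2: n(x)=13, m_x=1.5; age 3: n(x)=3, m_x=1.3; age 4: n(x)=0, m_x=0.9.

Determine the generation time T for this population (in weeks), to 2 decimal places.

1.50

lx = nx/n0 = nx/120: 1, 0.375, 0.10833…, 0.025, 0
lx·mx: 0, 0.2625, 0.1625…, 0.0325, 0 → R0 = 0.4575…
x·lx·mx: 0, 0.2625, 0.325…, 0.0975, 0 → Σ = 0.685…
T = 0.685… / 0.4575… = 1.497268… → 1.50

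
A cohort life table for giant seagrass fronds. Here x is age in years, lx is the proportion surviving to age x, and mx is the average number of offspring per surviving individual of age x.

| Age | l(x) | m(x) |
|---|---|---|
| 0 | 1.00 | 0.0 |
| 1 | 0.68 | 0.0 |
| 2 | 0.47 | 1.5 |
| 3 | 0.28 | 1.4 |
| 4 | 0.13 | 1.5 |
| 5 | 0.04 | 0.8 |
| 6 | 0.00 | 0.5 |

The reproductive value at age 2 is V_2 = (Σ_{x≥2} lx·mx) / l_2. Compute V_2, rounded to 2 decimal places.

2.82

lx·mx for x ≥ 2: 0.705, 0.392, 0.195, 0.032, 0 → sum = 1.324
V_2 = 1.324 / l_2 = 1.324 / 0.47 = 2.817021… → 2.82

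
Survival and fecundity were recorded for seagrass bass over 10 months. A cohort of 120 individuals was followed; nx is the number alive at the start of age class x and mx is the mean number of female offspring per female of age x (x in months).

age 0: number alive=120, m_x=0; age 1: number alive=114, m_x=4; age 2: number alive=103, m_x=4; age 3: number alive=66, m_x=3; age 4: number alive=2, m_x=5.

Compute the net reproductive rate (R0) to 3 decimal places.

lx = nx/n0 = nx/120: 1, 0.95, 0.85833…, 0.55, 0.01667…
lx·mx by age: 0, 3.8, 3.433333…, 1.65, 0.083333…
R0 = Σ lx·mx = 8.966667… → 8.967

8.967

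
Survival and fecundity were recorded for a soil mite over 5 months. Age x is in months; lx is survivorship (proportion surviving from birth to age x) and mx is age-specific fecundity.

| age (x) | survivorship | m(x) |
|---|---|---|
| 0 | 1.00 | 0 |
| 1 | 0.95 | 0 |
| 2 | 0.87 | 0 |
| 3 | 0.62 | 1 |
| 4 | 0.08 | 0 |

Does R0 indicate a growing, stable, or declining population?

declining

R0 = Σ lx·mx = 0 + 0 + 0 + 0.62 + 0 = 0.62
R0 < 1, so the population is declining.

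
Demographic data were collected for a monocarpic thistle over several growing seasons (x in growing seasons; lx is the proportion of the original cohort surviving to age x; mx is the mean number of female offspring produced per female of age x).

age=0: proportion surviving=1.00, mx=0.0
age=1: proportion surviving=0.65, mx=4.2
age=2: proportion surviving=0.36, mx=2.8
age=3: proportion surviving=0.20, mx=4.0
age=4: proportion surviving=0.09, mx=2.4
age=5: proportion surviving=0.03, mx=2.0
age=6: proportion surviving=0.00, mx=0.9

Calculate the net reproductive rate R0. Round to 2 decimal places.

lx·mx by age: 0, 2.73, 1.008, 0.8, 0.216, 0.06, 0
R0 = Σ lx·mx = 4.814 → 4.81

4.81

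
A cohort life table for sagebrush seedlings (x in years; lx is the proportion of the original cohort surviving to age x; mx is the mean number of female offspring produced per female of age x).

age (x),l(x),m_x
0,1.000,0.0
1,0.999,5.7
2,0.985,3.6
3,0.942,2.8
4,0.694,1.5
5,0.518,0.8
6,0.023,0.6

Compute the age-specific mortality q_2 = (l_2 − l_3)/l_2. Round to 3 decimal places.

q_2 = (l_2 − l_3) / l_2 = (0.985 − 0.942) / 0.985
     = 0.043 / 0.985 = 0.043655… → 0.044

0.044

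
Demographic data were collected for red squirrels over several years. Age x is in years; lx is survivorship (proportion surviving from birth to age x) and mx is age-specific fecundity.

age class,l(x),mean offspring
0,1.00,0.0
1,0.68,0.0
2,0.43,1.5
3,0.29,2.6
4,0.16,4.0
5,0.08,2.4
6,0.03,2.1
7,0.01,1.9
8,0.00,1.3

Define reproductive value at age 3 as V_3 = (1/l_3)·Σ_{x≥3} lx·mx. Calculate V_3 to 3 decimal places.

5.752

lx·mx for x ≥ 3: 0.754, 0.64, 0.192, 0.063, 0.019, 0 → sum = 1.668
V_3 = 1.668 / l_3 = 1.668 / 0.29 = 5.751724… → 5.752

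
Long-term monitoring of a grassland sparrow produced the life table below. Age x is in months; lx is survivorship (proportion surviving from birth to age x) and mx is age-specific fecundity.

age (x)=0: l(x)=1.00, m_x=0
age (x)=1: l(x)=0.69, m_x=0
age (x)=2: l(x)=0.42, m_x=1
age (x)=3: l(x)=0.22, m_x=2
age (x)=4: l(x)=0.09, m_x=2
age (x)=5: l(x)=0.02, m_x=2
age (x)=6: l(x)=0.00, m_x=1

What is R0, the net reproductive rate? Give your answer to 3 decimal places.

1.080

lx·mx by age: 0, 0, 0.42, 0.44, 0.18, 0.04, 0
R0 = Σ lx·mx = 1.08 → 1.080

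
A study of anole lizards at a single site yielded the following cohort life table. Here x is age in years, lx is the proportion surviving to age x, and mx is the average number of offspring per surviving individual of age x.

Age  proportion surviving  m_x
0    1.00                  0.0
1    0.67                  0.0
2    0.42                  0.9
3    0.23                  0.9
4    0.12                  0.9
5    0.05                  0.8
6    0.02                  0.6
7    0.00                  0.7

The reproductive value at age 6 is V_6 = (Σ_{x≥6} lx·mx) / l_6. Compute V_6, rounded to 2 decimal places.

lx·mx for x ≥ 6: 0.012, 0 → sum = 0.012
V_6 = 0.012 / l_6 = 0.012 / 0.02 = 0.6 → 0.60

0.60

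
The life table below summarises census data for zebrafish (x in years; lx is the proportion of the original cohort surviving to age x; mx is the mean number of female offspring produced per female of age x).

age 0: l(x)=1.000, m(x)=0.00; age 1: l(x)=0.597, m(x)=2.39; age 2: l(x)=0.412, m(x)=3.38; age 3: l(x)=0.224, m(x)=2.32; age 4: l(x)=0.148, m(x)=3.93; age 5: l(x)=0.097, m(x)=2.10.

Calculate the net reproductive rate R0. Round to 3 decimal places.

4.124

lx·mx by age: 0, 1.42683, 1.39256, 0.51968, 0.58164, 0.2037
R0 = Σ lx·mx = 4.12441 → 4.124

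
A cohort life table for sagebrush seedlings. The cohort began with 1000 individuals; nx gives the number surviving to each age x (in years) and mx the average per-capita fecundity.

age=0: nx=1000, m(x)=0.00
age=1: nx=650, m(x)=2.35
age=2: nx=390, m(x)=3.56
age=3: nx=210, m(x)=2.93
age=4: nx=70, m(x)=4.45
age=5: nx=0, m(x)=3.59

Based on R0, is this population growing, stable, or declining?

lx = nx/n0 = nx/1000: 1, 0.65, 0.39, 0.21, 0.07, 0
R0 = Σ lx·mx = 0 + 1.5275 + 1.3884 + 0.6153 + 0.3115 + 0 = 3.8427
R0 > 1, so the population is growing.

growing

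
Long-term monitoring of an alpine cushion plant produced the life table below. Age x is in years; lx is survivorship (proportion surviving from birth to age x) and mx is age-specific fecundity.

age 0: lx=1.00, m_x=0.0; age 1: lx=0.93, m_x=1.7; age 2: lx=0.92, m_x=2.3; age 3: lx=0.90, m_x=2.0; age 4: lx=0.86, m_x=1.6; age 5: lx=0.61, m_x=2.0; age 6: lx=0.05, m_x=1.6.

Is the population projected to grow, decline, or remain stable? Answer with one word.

R0 = Σ lx·mx = 0 + 1.581 + 2.116 + 1.8 + 1.376 + 1.22 + 0.08 = 8.173
R0 > 1, so the population is growing.

growing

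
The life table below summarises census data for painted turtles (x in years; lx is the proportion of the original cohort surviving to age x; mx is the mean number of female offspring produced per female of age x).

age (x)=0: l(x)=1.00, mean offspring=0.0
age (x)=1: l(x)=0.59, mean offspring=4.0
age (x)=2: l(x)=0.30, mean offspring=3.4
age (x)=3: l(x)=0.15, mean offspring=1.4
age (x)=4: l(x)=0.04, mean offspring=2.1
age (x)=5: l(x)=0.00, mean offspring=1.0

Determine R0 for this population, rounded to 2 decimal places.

3.67

lx·mx by age: 0, 2.36, 1.02, 0.21, 0.084, 0
R0 = Σ lx·mx = 3.674 → 3.67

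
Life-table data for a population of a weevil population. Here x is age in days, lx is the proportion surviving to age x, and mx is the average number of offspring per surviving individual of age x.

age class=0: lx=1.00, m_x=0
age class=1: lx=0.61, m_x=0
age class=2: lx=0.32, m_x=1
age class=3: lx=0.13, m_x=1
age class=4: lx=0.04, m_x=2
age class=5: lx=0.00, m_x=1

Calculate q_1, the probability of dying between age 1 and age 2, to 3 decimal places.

0.475

q_1 = (l_1 − l_2) / l_1 = (0.61 − 0.32) / 0.61
     = 0.29 / 0.61 = 0.47541… → 0.475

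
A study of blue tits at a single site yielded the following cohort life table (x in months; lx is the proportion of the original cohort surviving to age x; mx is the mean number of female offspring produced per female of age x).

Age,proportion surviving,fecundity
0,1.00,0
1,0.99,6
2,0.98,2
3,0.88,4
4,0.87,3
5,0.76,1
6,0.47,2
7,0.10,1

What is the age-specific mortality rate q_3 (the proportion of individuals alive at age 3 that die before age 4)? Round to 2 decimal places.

q_3 = (l_3 − l_4) / l_3 = (0.88 − 0.87) / 0.88
     = 0.01 / 0.88 = 0.011364… → 0.01

0.01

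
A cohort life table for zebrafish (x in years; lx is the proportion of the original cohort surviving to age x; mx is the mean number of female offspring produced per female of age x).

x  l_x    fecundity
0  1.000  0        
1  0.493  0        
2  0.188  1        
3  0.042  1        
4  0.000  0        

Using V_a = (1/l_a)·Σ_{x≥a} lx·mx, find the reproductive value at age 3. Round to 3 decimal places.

1.000

lx·mx for x ≥ 3: 0.042, 0 → sum = 0.042
V_3 = 0.042 / l_3 = 0.042 / 0.042 = 1 → 1.000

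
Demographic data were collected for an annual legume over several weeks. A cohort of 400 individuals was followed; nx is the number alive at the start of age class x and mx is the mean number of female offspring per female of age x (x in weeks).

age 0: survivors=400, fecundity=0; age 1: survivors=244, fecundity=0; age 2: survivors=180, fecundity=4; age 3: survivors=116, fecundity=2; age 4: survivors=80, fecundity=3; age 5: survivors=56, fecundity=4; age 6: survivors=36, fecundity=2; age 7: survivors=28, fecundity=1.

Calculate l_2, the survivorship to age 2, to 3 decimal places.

l_2 = n_2/n_0 = 180/400 = 0.45 → 0.450

0.450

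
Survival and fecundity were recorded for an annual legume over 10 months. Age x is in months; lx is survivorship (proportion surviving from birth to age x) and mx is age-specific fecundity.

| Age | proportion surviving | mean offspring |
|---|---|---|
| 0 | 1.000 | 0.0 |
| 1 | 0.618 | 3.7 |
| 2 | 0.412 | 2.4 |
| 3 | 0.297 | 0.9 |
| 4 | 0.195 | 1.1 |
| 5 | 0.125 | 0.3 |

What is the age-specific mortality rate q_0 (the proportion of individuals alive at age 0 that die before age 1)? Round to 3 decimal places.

0.382

q_0 = (l_0 − l_1) / l_0 = (1 − 0.618) / 1
     = 0.382 / 1 = 0.382 → 0.382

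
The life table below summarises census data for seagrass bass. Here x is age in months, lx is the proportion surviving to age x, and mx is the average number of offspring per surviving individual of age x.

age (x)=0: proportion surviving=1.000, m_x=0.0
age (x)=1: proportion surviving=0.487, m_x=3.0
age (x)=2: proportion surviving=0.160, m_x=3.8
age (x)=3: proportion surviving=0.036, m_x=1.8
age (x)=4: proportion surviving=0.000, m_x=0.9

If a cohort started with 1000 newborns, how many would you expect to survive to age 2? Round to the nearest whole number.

160

Expected survivors = N0 · l_2 = 1000 × 0.160 = 160 → 160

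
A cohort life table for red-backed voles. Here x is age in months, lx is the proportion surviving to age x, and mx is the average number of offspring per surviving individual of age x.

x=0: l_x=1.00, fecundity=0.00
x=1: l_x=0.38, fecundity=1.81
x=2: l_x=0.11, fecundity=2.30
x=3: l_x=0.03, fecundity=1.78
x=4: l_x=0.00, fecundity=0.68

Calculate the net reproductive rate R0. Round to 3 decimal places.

0.994

lx·mx by age: 0, 0.6878, 0.253, 0.0534, 0
R0 = Σ lx·mx = 0.9942 → 0.994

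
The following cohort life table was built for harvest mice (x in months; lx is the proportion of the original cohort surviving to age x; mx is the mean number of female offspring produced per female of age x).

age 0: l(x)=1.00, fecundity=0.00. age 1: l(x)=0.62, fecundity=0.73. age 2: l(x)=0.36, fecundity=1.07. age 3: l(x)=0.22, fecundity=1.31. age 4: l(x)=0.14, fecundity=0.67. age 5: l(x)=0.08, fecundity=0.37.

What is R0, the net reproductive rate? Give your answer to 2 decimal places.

lx·mx by age: 0, 0.4526, 0.3852, 0.2882, 0.0938, 0.0296
R0 = Σ lx·mx = 1.2494 → 1.25

1.25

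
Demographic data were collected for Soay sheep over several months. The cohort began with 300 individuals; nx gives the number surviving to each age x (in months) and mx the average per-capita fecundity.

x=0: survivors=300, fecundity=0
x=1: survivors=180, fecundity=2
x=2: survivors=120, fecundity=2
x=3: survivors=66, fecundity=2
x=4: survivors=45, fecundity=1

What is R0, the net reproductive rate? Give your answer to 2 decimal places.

lx = nx/n0 = nx/300: 1, 0.6, 0.4, 0.22, 0.15
lx·mx by age: 0, 1.2, 0.8, 0.44, 0.15
R0 = Σ lx·mx = 2.59 → 2.59

2.59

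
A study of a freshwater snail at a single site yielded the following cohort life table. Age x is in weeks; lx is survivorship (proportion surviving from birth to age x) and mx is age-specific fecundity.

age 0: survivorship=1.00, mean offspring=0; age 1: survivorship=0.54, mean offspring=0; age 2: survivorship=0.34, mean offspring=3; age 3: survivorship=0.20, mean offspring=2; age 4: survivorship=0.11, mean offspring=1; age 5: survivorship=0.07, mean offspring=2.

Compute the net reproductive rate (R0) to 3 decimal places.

lx·mx by age: 0, 0, 1.02, 0.4, 0.11, 0.14
R0 = Σ lx·mx = 1.67 → 1.670

1.670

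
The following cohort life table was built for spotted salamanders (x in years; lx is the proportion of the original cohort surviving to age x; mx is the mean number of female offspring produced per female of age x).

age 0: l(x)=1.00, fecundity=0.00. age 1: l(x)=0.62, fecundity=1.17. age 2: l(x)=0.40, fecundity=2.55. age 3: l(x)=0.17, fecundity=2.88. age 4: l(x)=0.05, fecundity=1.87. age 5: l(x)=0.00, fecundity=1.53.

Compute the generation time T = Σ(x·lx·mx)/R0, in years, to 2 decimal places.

lx·mx: 0, 0.7254, 1.02, 0.4896, 0.0935, 0 → R0 = 2.3285
x·lx·mx: 0, 0.7254, 2.04, 1.4688, 0.374, 0 → Σ = 4.6082
T = 4.6082 / 2.3285 = 1.979042… → 1.98

1.98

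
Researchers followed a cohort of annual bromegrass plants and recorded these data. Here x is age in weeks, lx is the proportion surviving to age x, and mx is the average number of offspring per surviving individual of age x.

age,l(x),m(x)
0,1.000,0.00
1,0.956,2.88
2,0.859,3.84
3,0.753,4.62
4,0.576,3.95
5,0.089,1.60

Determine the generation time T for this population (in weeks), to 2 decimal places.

lx·mx: 0, 2.75328, 3.29856, 3.47886, 2.2752, 0.1424 → R0 = 11.9483
x·lx·mx: 0, 2.75328, 6.59712, 10.43658, 9.1008, 0.712 → Σ = 29.59978
T = 29.59978 / 11.9483 = 2.477321… → 2.48

2.48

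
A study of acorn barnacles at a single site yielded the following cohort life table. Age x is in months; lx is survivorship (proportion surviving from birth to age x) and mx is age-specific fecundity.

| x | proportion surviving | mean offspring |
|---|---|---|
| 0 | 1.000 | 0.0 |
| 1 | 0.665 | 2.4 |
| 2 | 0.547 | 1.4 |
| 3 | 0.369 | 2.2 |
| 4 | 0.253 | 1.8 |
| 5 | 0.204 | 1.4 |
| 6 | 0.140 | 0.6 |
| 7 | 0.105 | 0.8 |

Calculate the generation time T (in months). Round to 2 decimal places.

2.43

lx·mx: 0, 1.596, 0.7658, 0.8118, 0.4554, 0.2856, 0.084, 0.084 → R0 = 4.0826
x·lx·mx: 0, 1.596, 1.5316, 2.4354, 1.8216, 1.428, 0.504, 0.588 → Σ = 9.9046
T = 9.9046 / 4.0826 = 2.426052… → 2.43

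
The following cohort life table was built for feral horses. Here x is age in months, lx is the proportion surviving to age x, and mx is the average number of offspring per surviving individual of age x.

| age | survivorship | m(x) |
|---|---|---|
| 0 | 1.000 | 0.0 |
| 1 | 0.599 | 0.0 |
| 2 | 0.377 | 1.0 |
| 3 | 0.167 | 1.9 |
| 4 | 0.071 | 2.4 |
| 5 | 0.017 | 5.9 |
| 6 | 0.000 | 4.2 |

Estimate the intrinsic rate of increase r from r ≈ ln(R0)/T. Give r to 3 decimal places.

-0.012

R0 = Σ lx·mx = 0 + 0 + 0.377 + 0.3173 + 0.1704 + 0.1003 + 0 = 0.965
Σ x·lx·mx = 2.889; T = 2.889/0.965 = 2.99378…
r ≈ ln(R0)/T = ln(0.965)/2.99378… = -0.0119… → -0.012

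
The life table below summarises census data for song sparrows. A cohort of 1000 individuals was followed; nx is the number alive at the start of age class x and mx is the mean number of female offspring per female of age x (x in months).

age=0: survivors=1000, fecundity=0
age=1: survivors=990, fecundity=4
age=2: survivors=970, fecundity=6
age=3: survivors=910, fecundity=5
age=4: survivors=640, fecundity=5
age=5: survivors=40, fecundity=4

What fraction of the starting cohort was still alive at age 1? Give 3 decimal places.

l_1 = n_1/n_0 = 990/1000 = 0.99 → 0.990

0.990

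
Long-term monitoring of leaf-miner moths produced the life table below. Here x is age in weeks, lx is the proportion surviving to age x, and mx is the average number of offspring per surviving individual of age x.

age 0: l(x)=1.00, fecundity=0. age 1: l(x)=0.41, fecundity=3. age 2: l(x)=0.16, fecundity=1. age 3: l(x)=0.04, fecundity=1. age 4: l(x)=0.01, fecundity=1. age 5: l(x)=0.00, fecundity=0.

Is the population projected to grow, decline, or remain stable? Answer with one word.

growing

R0 = Σ lx·mx = 0 + 1.23 + 0.16 + 0.04 + 0.01 + 0 = 1.44
R0 > 1, so the population is growing.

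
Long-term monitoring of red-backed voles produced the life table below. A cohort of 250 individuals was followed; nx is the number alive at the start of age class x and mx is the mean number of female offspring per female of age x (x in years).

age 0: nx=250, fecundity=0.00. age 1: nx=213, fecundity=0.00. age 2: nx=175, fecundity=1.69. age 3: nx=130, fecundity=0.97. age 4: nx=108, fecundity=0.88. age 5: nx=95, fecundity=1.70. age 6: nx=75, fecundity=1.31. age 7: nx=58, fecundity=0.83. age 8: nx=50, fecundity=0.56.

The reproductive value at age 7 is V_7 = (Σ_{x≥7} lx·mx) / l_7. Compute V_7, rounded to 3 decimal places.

lx = nx/n0 = nx/250: 1, 0.852, 0.7, 0.52, 0.432, 0.38, 0.3, 0.232, 0.2
lx·mx for x ≥ 7: 0.19256, 0.112 → sum = 0.30456
V_7 = 0.30456 / l_7 = 0.30456 / 0.232 = 1.312759… → 1.313

1.313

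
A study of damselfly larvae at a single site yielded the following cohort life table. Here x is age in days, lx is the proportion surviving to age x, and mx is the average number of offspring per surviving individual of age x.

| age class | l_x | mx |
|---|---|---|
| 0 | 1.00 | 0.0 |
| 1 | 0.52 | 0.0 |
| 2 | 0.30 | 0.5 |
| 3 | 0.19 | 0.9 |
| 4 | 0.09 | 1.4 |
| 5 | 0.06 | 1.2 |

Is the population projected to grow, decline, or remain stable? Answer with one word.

declining

R0 = Σ lx·mx = 0 + 0 + 0.15 + 0.171 + 0.126 + 0.072 = 0.519
R0 < 1, so the population is declining.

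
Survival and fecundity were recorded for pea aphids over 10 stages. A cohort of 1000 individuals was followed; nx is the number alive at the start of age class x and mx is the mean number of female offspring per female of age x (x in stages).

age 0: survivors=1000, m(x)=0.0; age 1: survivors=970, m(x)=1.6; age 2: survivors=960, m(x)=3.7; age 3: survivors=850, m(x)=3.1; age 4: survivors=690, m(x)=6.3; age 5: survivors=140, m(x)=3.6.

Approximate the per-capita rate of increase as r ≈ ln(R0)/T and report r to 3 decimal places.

lx = nx/n0 = nx/1000: 1, 0.97, 0.96, 0.85, 0.69, 0.14
R0 = Σ lx·mx = 0 + 1.552 + 3.552 + 2.635 + 4.347 + 0.504 = 12.59
Σ x·lx·mx = 36.469; T = 36.469/12.59 = 2.89666…
r ≈ ln(R0)/T = ln(12.59)/2.89666… = 0.87442… → 0.874

0.874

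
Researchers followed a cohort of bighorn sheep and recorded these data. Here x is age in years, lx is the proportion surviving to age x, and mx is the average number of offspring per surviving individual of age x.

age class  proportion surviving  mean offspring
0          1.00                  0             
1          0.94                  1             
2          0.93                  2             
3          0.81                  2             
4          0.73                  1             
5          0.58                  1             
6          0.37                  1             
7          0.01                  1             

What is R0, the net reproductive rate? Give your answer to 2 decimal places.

6.11

lx·mx by age: 0, 0.94, 1.86, 1.62, 0.73, 0.58, 0.37, 0.01
R0 = Σ lx·mx = 6.11 → 6.11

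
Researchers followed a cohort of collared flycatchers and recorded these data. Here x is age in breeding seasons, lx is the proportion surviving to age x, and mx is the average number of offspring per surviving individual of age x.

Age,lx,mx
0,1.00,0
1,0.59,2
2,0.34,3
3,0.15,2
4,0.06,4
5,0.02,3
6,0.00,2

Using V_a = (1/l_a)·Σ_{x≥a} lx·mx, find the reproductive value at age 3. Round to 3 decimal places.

4.000

lx·mx for x ≥ 3: 0.3, 0.24, 0.06, 0 → sum = 0.6
V_3 = 0.6 / l_3 = 0.6 / 0.15 = 4 → 4.000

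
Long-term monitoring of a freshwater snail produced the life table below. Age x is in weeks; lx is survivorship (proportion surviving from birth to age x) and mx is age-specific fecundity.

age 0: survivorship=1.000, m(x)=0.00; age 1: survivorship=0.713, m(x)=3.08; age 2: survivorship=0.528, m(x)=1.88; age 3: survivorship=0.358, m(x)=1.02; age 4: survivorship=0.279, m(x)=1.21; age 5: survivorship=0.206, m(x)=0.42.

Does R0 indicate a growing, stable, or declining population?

growing

R0 = Σ lx·mx = 0 + 2.19604 + 0.99264 + 0.36516 + 0.33759 + 0.08652 = 3.97795
R0 > 1, so the population is growing.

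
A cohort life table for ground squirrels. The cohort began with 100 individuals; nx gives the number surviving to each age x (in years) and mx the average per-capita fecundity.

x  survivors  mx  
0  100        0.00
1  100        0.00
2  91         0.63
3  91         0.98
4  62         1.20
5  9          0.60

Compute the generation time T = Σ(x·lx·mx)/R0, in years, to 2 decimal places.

3.12

lx = nx/n0 = nx/100: 1, 1, 0.91, 0.91, 0.62, 0.09
lx·mx: 0, 0, 0.5733, 0.8918, 0.744, 0.054 → R0 = 2.2631
x·lx·mx: 0, 0, 1.1466, 2.6754, 2.976, 0.27 → Σ = 7.068
T = 7.068 / 2.2631 = 3.12315… → 3.12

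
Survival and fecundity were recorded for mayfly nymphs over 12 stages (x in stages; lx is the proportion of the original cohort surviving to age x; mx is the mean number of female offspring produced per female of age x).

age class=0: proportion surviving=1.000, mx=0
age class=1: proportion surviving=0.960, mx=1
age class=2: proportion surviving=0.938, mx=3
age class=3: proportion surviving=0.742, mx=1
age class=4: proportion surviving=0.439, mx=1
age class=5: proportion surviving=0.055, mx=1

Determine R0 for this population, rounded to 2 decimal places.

lx·mx by age: 0, 0.96, 2.814, 0.742, 0.439, 0.055
R0 = Σ lx·mx = 5.01 → 5.01

5.01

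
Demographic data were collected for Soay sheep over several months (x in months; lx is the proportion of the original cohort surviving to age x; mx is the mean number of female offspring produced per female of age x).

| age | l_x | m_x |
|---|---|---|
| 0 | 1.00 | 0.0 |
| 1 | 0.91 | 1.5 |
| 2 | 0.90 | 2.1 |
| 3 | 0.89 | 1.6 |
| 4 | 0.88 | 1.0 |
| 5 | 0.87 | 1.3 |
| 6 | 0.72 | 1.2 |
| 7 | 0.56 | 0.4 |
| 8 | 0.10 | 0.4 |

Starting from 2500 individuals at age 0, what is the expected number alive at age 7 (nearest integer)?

1400

Expected survivors = N0 · l_7 = 2500 × 0.56 = 1400 → 1400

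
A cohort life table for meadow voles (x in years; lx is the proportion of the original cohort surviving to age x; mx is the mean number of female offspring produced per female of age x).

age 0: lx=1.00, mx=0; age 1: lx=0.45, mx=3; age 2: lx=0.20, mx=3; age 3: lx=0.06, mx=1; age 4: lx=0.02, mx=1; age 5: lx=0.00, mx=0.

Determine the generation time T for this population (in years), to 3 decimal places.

lx·mx: 0, 1.35, 0.6, 0.06, 0.02, 0 → R0 = 2.03
x·lx·mx: 0, 1.35, 1.2, 0.18, 0.08, 0 → Σ = 2.81
T = 2.81 / 2.03 = 1.384236… → 1.384

1.384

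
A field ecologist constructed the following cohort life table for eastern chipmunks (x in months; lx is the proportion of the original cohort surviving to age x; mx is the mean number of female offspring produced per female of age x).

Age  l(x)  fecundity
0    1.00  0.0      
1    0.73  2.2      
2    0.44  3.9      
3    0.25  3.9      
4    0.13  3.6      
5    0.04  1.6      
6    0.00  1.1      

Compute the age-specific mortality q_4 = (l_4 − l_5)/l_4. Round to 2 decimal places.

q_4 = (l_4 − l_5) / l_4 = (0.13 − 0.04) / 0.13
     = 0.09 / 0.13 = 0.692308… → 0.69

0.69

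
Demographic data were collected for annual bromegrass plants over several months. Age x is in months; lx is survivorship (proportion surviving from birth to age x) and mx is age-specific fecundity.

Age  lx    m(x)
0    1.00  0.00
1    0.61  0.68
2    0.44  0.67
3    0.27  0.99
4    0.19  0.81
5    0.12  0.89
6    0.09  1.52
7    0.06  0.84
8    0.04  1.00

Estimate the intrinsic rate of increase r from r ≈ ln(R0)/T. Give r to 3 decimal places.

R0 = Σ lx·mx = 0 + 0.4148 + 0.2948 + 0.2673 + 0.1539 + 0.1068 + 0.1368 + 0.0504 + 0.04 = 1.4648
Σ x·lx·mx = 4.4495; T = 4.4495/1.4648 = 3.03762…
r ≈ ln(R0)/T = ln(1.4648)/3.03762… = 0.12566… → 0.126

0.126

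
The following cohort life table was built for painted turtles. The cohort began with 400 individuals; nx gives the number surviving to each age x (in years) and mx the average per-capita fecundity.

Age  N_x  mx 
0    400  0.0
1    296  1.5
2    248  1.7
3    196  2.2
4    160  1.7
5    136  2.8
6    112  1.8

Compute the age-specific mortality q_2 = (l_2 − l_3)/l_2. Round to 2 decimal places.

0.21

lx = nx/n0 = nx/400: 1, 0.74, 0.62, 0.49, 0.4, 0.34, 0.28
q_2 = (l_2 − l_3) / l_2 = (0.62 − 0.49) / 0.62
     = 0.13 / 0.62 = 0.209677… → 0.21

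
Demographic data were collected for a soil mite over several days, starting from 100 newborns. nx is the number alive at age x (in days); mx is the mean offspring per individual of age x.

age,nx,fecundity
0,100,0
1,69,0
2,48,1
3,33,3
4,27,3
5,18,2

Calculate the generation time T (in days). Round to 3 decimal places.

lx = nx/n0 = nx/100: 1, 0.69, 0.48, 0.33, 0.27, 0.18
lx·mx: 0, 0, 0.48, 0.99, 0.81, 0.36 → R0 = 2.64
x·lx·mx: 0, 0, 0.96, 2.97, 3.24, 1.8 → Σ = 8.97
T = 8.97 / 2.64 = 3.397727… → 3.398

3.398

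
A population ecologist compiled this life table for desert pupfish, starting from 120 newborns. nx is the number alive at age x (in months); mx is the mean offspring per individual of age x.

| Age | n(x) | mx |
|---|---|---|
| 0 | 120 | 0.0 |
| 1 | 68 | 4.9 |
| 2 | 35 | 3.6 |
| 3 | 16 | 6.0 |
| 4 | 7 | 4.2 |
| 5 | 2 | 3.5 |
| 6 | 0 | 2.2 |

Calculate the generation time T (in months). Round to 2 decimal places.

1.73

lx = nx/n0 = nx/120: 1, 0.56667…, 0.29167…, 0.13333…, 0.05833…, 0.01667…, 0
lx·mx: 0, 2.776667…, 1.05…, 0.8…, 0.245…, 0.058333…, 0 → R0 = 4.93…
x·lx·mx: 0, 2.776667…, 2.1…, 2.4…, 0.98…, 0.291667…, 0 → Σ = 8.548333…
T = 8.548333… / 4.93… = 1.733942… → 1.73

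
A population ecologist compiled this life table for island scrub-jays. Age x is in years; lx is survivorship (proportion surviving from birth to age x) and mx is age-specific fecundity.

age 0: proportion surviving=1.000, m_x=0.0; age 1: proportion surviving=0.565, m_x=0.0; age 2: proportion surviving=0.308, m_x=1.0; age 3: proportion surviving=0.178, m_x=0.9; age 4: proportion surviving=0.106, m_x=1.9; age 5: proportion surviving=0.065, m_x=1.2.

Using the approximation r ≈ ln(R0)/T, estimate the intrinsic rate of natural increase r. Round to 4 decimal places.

-0.0949

R0 = Σ lx·mx = 0 + 0 + 0.308 + 0.1602 + 0.2014 + 0.078 = 0.7476
Σ x·lx·mx = 2.2922; T = 2.2922/0.7476 = 3.06608…
r ≈ ln(R0)/T = ln(0.7476)/3.06608… = -0.094873… → -0.0949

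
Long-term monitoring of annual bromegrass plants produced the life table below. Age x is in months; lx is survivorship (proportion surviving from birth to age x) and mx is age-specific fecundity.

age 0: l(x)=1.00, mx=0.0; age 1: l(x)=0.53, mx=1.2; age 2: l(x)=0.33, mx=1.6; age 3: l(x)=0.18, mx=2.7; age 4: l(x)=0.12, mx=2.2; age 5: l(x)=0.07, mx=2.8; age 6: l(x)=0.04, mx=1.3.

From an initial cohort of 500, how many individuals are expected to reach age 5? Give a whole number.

35

Expected survivors = N0 · l_5 = 500 × 0.07 = 35 → 35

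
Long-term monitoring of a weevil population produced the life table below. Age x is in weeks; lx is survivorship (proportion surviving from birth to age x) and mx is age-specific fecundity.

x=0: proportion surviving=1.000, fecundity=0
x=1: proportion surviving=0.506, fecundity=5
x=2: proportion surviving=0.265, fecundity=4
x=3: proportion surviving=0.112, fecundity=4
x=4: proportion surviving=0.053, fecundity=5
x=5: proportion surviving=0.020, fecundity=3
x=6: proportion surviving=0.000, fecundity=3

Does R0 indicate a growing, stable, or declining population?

growing

R0 = Σ lx·mx = 0 + 2.53 + 1.06 + 0.448 + 0.265 + 0.06 + 0 = 4.363
R0 > 1, so the population is growing.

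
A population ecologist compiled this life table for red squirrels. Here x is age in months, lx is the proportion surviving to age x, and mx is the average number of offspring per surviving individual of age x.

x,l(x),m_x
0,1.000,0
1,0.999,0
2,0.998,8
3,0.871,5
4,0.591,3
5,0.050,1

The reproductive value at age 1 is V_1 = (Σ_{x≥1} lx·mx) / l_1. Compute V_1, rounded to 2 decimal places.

14.18

lx·mx for x ≥ 1: 0, 7.984, 4.355, 1.773, 0.05 → sum = 14.162
V_1 = 14.162 / l_1 = 14.162 / 0.999 = 14.176176… → 14.18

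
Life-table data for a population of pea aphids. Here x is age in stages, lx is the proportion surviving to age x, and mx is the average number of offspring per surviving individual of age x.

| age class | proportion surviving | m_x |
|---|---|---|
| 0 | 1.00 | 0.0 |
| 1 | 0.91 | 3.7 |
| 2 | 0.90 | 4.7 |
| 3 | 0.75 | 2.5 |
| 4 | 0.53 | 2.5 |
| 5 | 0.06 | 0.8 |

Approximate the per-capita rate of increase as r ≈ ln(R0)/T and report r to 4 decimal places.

R0 = Σ lx·mx = 0 + 3.367 + 4.23 + 1.875 + 1.325 + 0.048 = 10.845
Σ x·lx·mx = 22.992; T = 22.992/10.845 = 2.12006…
r ≈ ln(R0)/T = ln(10.845)/2.12006… = 1.124359… → 1.1244

1.1244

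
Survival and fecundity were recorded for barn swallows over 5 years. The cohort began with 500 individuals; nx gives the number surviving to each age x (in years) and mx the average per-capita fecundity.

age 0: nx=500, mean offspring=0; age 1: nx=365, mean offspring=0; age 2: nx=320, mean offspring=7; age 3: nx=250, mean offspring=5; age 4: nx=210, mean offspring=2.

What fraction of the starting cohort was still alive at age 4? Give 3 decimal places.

0.420

l_4 = n_4/n_0 = 210/500 = 0.42 → 0.420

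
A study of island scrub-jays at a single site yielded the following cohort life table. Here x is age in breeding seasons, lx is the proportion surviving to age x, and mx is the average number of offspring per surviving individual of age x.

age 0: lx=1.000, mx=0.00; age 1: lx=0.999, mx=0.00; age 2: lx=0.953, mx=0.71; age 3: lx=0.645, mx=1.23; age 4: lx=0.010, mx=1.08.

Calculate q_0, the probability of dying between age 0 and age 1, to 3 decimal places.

q_0 = (l_0 − l_1) / l_0 = (1 − 0.999) / 1
     = 0.001 / 1 = 0.001 → 0.001

0.001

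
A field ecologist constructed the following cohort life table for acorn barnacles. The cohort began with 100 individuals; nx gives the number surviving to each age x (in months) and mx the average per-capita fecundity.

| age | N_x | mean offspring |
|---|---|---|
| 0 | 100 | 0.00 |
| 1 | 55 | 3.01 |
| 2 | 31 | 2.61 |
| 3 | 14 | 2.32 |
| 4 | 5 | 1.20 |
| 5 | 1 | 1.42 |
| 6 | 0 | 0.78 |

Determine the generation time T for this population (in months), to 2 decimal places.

1.59

lx = nx/n0 = nx/100: 1, 0.55, 0.31, 0.14, 0.05, 0.01, 0
lx·mx: 0, 1.6555, 0.8091, 0.3248, 0.06, 0.0142, 0 → R0 = 2.8636
x·lx·mx: 0, 1.6555, 1.6182, 0.9744, 0.24, 0.071, 0 → Σ = 4.5591
T = 4.5591 / 2.8636 = 1.592087… → 1.59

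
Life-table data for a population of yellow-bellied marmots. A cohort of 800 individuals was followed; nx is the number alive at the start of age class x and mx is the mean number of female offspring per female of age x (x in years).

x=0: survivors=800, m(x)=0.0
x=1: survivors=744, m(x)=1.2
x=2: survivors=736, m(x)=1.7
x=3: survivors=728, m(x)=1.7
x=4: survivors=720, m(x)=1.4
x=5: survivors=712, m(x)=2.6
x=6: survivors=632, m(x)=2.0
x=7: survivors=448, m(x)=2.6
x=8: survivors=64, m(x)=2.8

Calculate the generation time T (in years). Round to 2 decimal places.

lx = nx/n0 = nx/800: 1, 0.93, 0.92, 0.91, 0.9, 0.89, 0.79, 0.56, 0.08
lx·mx: 0, 1.116, 1.564, 1.547, 1.26, 2.314, 1.58, 1.456, 0.224 → R0 = 11.061
x·lx·mx: 0, 1.116, 3.128, 4.641, 5.04, 11.57, 9.48, 10.192, 1.792 → Σ = 46.959
T = 46.959 / 11.061 = 4.245457… → 4.25

4.25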